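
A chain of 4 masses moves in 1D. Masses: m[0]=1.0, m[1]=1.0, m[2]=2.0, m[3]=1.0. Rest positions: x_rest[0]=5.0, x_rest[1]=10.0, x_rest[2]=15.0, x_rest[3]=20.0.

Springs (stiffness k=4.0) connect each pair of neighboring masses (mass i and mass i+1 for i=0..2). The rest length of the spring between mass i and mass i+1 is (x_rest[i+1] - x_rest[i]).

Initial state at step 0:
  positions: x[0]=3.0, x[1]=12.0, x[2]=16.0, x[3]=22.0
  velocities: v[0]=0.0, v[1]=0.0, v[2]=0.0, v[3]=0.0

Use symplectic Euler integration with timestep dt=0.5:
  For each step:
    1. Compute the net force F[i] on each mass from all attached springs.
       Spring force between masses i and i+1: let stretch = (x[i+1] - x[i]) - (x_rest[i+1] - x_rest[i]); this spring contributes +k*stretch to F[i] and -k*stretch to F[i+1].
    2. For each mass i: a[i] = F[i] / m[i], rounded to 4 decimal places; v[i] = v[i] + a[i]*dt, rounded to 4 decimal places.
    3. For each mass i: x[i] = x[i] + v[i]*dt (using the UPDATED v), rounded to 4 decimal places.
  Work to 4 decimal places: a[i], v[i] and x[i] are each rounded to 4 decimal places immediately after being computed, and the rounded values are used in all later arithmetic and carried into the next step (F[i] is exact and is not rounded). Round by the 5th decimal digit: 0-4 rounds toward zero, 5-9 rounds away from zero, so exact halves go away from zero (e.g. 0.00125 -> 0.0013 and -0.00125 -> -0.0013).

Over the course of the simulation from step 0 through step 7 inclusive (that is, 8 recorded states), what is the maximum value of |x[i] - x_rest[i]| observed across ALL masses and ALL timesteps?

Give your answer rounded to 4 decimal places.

Step 0: x=[3.0000 12.0000 16.0000 22.0000] v=[0.0000 0.0000 0.0000 0.0000]
Step 1: x=[7.0000 7.0000 17.0000 21.0000] v=[8.0000 -10.0000 2.0000 -2.0000]
Step 2: x=[6.0000 12.0000 15.0000 21.0000] v=[-2.0000 10.0000 -4.0000 0.0000]
Step 3: x=[6.0000 14.0000 14.5000 20.0000] v=[0.0000 4.0000 -1.0000 -2.0000]
Step 4: x=[9.0000 8.5000 16.5000 18.5000] v=[6.0000 -11.0000 4.0000 -3.0000]
Step 5: x=[6.5000 11.5000 15.5000 20.0000] v=[-5.0000 6.0000 -2.0000 3.0000]
Step 6: x=[4.0000 13.5000 14.7500 22.0000] v=[-5.0000 4.0000 -1.5000 4.0000]
Step 7: x=[6.0000 7.2500 17.0000 21.7500] v=[4.0000 -12.5000 4.5000 -0.5000]
Max displacement = 4.0000

Answer: 4.0000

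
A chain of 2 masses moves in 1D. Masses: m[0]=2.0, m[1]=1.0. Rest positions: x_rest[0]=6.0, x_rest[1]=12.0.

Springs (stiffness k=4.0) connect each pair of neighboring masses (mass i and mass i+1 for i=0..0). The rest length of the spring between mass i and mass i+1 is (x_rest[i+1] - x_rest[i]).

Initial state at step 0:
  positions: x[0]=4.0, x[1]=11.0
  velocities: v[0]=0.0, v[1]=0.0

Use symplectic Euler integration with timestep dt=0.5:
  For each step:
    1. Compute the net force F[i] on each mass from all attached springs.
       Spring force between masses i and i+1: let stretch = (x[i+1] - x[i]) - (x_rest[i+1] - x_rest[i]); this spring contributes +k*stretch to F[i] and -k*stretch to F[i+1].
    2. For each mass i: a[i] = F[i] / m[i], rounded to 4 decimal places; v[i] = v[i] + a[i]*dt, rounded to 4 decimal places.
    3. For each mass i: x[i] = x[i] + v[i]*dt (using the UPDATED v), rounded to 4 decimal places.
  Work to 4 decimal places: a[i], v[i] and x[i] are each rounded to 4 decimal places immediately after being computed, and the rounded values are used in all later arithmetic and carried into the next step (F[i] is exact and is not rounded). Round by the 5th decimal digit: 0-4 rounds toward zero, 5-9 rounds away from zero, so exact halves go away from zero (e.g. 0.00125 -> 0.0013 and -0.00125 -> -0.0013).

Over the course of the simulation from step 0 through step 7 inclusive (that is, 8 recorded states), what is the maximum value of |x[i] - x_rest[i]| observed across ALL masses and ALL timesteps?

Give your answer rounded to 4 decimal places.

Step 0: x=[4.0000 11.0000] v=[0.0000 0.0000]
Step 1: x=[4.5000 10.0000] v=[1.0000 -2.0000]
Step 2: x=[4.7500 9.5000] v=[0.5000 -1.0000]
Step 3: x=[4.3750 10.2500] v=[-0.7500 1.5000]
Step 4: x=[3.9375 11.1250] v=[-0.8750 1.7500]
Step 5: x=[4.0938 10.8125] v=[0.3125 -0.6250]
Step 6: x=[4.6094 9.7813] v=[1.0312 -2.0624]
Step 7: x=[4.7110 9.5782] v=[0.2031 -0.4062]
Max displacement = 2.5000

Answer: 2.5000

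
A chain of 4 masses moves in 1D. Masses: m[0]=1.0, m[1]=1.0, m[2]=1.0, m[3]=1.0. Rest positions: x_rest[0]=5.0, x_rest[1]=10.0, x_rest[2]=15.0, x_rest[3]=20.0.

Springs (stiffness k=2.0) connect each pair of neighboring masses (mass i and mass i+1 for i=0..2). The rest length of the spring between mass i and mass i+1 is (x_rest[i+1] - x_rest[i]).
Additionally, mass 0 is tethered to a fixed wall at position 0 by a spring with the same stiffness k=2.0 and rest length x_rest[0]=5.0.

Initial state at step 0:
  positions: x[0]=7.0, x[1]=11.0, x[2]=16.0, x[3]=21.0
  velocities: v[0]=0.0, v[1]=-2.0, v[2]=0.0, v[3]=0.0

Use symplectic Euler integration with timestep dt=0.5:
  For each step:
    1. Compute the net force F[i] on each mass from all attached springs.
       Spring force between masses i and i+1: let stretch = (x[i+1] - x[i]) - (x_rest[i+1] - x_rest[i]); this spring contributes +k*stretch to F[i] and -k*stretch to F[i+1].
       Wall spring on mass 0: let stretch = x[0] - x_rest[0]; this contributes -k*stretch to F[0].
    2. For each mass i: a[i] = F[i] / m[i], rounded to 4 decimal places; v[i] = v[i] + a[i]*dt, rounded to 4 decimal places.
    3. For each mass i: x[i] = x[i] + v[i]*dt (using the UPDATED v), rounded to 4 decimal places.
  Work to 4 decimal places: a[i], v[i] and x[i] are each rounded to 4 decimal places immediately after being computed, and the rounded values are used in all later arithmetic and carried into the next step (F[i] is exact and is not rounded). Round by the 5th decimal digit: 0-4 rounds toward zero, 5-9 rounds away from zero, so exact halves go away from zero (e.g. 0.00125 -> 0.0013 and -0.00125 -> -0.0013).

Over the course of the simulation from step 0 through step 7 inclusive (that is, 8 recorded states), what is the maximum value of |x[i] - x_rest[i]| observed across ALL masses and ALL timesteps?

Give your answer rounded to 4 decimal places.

Step 0: x=[7.0000 11.0000 16.0000 21.0000] v=[0.0000 -2.0000 0.0000 0.0000]
Step 1: x=[5.5000 10.5000 16.0000 21.0000] v=[-3.0000 -1.0000 0.0000 0.0000]
Step 2: x=[3.7500 10.2500 15.7500 21.0000] v=[-3.5000 -0.5000 -0.5000 0.0000]
Step 3: x=[3.3750 9.5000 15.3750 20.8750] v=[-0.7500 -1.5000 -0.7500 -0.2500]
Step 4: x=[4.3750 8.6250 14.8125 20.5000] v=[2.0000 -1.7500 -1.1250 -0.7500]
Step 5: x=[5.3125 8.7188 14.0000 19.7813] v=[1.8750 0.1875 -1.6250 -1.4375]
Step 6: x=[5.2969 9.7500 13.4376 18.6719] v=[-0.0312 2.0624 -1.1249 -2.2188]
Step 7: x=[4.8594 10.3985 13.6485 17.4454] v=[-0.8750 1.2969 0.4218 -2.4531]
Max displacement = 2.5546

Answer: 2.5546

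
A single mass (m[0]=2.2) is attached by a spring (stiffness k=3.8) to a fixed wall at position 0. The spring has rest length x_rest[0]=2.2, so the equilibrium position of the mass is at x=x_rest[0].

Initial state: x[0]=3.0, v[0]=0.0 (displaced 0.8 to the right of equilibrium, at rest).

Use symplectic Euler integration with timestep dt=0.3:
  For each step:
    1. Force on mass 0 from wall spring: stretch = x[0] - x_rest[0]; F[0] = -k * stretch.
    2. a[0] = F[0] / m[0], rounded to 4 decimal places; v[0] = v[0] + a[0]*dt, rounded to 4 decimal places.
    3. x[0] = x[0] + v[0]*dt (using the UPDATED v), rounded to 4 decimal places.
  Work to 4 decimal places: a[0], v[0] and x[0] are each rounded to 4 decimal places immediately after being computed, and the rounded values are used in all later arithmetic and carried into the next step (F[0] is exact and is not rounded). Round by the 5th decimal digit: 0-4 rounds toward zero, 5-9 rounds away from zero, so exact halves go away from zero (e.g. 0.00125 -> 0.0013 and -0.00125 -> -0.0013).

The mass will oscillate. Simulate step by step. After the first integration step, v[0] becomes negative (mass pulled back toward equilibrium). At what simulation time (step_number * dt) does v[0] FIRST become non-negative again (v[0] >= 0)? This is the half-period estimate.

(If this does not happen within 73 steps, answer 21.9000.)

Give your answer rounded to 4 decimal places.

Step 0: x=[3.0000] v=[0.0000]
Step 1: x=[2.8757] v=[-0.4145]
Step 2: x=[2.6463] v=[-0.7646]
Step 3: x=[2.3475] v=[-0.9959]
Step 4: x=[2.0258] v=[-1.0723]
Step 5: x=[1.7312] v=[-0.9820]
Step 6: x=[1.5095] v=[-0.7391]
Step 7: x=[1.3951] v=[-0.3813]
Step 8: x=[1.4058] v=[0.0358]
First v>=0 after going negative at step 8, time=2.4000

Answer: 2.4000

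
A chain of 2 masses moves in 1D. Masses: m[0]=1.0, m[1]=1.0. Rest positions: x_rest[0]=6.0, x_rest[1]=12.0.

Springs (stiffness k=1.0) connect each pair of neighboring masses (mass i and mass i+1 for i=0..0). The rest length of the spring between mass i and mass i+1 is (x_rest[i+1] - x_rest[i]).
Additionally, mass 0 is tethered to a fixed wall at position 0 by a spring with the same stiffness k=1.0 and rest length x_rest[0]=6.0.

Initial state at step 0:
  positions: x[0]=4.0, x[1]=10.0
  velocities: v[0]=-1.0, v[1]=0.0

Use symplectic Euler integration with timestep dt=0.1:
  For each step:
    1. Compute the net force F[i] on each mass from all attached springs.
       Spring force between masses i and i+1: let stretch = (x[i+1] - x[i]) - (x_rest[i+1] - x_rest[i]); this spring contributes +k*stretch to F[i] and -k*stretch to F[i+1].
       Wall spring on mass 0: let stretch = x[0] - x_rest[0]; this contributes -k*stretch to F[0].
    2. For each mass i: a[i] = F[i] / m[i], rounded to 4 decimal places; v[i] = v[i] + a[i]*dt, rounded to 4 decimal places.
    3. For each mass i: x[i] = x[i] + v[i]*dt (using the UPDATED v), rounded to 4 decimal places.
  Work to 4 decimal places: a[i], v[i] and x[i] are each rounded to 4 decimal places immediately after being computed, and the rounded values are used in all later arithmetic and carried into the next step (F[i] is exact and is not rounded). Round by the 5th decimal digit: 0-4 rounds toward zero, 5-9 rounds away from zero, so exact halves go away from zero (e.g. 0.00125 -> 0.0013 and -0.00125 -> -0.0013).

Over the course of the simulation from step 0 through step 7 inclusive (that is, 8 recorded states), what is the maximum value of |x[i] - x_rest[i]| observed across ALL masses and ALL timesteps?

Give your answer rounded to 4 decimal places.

Answer: 2.1862

Derivation:
Step 0: x=[4.0000 10.0000] v=[-1.0000 0.0000]
Step 1: x=[3.9200 10.0000] v=[-0.8000 0.0000]
Step 2: x=[3.8616 9.9992] v=[-0.5840 -0.0080]
Step 3: x=[3.8260 9.9970] v=[-0.3564 -0.0218]
Step 4: x=[3.8138 9.9931] v=[-0.1219 -0.0389]
Step 5: x=[3.8253 9.9874] v=[0.1147 -0.0568]
Step 6: x=[3.8601 9.9801] v=[0.3484 -0.0730]
Step 7: x=[3.9175 9.9716] v=[0.5744 -0.0850]
Max displacement = 2.1862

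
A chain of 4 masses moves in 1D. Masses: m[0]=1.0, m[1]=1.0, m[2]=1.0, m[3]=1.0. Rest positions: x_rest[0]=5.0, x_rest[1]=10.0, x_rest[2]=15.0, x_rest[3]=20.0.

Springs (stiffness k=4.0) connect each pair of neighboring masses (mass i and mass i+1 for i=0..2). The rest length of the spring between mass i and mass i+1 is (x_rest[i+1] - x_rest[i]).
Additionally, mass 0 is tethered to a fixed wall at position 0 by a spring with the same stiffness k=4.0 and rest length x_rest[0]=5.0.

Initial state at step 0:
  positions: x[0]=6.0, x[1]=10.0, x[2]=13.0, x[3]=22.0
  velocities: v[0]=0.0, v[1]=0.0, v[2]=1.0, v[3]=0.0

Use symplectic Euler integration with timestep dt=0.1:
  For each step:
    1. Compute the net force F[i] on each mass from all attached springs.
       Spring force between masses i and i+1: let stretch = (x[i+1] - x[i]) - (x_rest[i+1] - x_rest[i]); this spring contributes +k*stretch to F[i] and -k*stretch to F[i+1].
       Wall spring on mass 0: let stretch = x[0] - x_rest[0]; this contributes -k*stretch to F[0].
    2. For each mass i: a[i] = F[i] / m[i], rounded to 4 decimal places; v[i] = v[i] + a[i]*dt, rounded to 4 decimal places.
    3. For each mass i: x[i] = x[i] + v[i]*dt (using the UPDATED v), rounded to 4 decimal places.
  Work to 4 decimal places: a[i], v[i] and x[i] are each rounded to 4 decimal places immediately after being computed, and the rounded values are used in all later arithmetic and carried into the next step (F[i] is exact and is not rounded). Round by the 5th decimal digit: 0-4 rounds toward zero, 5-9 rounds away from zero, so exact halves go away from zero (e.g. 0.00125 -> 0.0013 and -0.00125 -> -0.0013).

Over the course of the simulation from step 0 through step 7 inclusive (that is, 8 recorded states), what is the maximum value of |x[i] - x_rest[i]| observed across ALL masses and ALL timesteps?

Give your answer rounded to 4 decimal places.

Answer: 2.2626

Derivation:
Step 0: x=[6.0000 10.0000 13.0000 22.0000] v=[0.0000 0.0000 1.0000 0.0000]
Step 1: x=[5.9200 9.9600 13.3400 21.8400] v=[-0.8000 -0.4000 3.4000 -1.6000]
Step 2: x=[5.7648 9.8936 13.8848 21.5400] v=[-1.5520 -0.6640 5.4480 -3.0000]
Step 3: x=[5.5442 9.8217 14.5762 21.1338] v=[-2.2064 -0.7190 6.9136 -4.0621]
Step 4: x=[5.2729 9.7689 15.3397 20.6653] v=[-2.7131 -0.5282 7.6348 -4.6851]
Step 5: x=[4.9705 9.7591 16.0934 20.1838] v=[-3.0239 -0.0983 7.5367 -4.8153]
Step 6: x=[4.6608 9.8111 16.7573 19.7387] v=[-3.0967 0.5200 6.6391 -4.4515]
Step 7: x=[4.3707 9.9349 17.2626 19.3743] v=[-2.9009 1.2384 5.0532 -3.6441]
Max displacement = 2.2626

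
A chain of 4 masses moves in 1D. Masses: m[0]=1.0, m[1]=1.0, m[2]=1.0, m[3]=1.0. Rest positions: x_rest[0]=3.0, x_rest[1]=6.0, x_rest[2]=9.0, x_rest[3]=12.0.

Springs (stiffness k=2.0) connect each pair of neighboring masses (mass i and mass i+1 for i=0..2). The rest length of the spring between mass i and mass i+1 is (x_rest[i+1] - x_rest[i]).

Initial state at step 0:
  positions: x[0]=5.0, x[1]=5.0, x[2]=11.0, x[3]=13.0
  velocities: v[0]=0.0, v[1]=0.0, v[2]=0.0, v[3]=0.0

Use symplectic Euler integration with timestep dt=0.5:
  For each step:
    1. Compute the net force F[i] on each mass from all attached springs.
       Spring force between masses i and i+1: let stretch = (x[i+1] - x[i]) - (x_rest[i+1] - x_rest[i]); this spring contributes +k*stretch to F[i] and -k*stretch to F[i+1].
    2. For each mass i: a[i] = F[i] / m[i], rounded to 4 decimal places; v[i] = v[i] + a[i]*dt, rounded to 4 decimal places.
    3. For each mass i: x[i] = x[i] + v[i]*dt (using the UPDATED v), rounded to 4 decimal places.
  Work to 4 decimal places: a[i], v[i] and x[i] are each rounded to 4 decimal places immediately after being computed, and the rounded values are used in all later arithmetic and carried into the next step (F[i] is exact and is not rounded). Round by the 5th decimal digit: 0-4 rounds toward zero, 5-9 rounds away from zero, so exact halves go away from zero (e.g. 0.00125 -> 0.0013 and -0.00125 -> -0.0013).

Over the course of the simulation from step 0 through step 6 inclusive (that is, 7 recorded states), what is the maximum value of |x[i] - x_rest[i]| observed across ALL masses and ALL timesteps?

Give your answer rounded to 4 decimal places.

Step 0: x=[5.0000 5.0000 11.0000 13.0000] v=[0.0000 0.0000 0.0000 0.0000]
Step 1: x=[3.5000 8.0000 9.0000 13.5000] v=[-3.0000 6.0000 -4.0000 1.0000]
Step 2: x=[2.7500 9.2500 8.7500 13.2500] v=[-1.5000 2.5000 -0.5000 -0.5000]
Step 3: x=[3.7500 7.0000 11.0000 12.2500] v=[2.0000 -4.5000 4.5000 -2.0000]
Step 4: x=[4.8750 5.1250 11.8750 12.1250] v=[2.2500 -3.7500 1.7500 -0.2500]
Step 5: x=[4.6250 6.5000 9.5000 13.3750] v=[-0.5000 2.7500 -4.7500 2.5000]
Step 6: x=[3.8125 8.4375 7.5625 14.1875] v=[-1.6250 3.8750 -3.8750 1.6250]
Max displacement = 3.2500

Answer: 3.2500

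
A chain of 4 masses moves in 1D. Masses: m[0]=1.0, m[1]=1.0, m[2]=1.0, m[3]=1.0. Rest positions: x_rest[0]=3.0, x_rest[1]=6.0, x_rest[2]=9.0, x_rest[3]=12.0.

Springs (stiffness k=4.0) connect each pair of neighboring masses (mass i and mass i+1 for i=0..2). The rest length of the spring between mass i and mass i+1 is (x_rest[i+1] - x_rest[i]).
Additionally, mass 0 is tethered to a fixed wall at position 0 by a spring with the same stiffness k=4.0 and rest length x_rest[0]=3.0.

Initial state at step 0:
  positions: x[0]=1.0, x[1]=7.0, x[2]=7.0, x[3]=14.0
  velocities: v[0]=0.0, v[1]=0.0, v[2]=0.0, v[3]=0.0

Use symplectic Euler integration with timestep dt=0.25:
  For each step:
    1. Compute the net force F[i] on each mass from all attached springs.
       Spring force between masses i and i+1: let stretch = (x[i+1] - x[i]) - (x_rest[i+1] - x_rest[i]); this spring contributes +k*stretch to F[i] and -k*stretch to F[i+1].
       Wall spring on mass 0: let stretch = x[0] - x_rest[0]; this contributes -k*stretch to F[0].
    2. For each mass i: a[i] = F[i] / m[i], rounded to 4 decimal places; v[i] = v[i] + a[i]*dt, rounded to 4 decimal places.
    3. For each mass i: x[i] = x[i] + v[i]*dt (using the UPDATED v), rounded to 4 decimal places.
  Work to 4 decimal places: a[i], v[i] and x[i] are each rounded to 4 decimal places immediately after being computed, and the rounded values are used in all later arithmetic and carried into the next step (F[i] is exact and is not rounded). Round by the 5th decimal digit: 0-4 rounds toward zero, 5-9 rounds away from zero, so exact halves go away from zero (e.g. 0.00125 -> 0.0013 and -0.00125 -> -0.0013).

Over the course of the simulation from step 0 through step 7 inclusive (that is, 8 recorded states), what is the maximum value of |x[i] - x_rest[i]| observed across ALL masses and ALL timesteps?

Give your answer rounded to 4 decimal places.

Step 0: x=[1.0000 7.0000 7.0000 14.0000] v=[0.0000 0.0000 0.0000 0.0000]
Step 1: x=[2.2500 5.5000 8.7500 13.0000] v=[5.0000 -6.0000 7.0000 -4.0000]
Step 2: x=[3.7500 4.0000 10.7500 11.6875] v=[6.0000 -6.0000 8.0000 -5.2500]
Step 3: x=[4.3750 4.1250 11.2969 10.8906] v=[2.5000 0.5000 2.1875 -3.1875]
Step 4: x=[3.8438 6.1055 9.9492 10.9453] v=[-2.1250 7.9219 -5.3907 0.2188]
Step 5: x=[2.9170 8.4815 7.8896 11.5010] v=[-3.7071 9.5039 -8.2383 2.2227]
Step 6: x=[2.6521 9.3184 6.8809 11.9038] v=[-1.0596 3.3475 -4.0350 1.6113]
Step 7: x=[3.3908 7.8793 7.7373 11.8009] v=[2.9546 -5.7563 3.4254 -0.4116]
Max displacement = 3.3184

Answer: 3.3184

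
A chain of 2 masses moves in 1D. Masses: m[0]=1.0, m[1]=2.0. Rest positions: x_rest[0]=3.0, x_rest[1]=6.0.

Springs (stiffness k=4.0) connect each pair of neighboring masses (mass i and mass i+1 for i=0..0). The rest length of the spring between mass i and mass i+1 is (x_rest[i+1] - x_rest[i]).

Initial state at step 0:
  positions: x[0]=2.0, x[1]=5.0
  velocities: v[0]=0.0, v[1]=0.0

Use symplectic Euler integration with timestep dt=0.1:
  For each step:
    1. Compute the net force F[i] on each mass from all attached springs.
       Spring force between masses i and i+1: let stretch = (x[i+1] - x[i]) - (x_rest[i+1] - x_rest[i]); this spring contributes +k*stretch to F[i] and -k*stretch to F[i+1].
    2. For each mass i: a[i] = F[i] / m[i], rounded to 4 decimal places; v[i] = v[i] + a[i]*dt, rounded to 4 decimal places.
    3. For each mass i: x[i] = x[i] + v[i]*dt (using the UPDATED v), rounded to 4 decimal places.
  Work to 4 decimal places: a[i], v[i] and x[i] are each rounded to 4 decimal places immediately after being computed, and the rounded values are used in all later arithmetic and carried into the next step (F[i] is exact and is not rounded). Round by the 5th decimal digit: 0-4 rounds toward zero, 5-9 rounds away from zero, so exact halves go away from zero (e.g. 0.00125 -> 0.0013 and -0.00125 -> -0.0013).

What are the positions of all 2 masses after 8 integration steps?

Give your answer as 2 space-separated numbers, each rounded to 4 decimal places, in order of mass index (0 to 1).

Step 0: x=[2.0000 5.0000] v=[0.0000 0.0000]
Step 1: x=[2.0000 5.0000] v=[0.0000 0.0000]
Step 2: x=[2.0000 5.0000] v=[0.0000 0.0000]
Step 3: x=[2.0000 5.0000] v=[0.0000 0.0000]
Step 4: x=[2.0000 5.0000] v=[0.0000 0.0000]
Step 5: x=[2.0000 5.0000] v=[0.0000 0.0000]
Step 6: x=[2.0000 5.0000] v=[0.0000 0.0000]
Step 7: x=[2.0000 5.0000] v=[0.0000 0.0000]
Step 8: x=[2.0000 5.0000] v=[0.0000 0.0000]

Answer: 2.0000 5.0000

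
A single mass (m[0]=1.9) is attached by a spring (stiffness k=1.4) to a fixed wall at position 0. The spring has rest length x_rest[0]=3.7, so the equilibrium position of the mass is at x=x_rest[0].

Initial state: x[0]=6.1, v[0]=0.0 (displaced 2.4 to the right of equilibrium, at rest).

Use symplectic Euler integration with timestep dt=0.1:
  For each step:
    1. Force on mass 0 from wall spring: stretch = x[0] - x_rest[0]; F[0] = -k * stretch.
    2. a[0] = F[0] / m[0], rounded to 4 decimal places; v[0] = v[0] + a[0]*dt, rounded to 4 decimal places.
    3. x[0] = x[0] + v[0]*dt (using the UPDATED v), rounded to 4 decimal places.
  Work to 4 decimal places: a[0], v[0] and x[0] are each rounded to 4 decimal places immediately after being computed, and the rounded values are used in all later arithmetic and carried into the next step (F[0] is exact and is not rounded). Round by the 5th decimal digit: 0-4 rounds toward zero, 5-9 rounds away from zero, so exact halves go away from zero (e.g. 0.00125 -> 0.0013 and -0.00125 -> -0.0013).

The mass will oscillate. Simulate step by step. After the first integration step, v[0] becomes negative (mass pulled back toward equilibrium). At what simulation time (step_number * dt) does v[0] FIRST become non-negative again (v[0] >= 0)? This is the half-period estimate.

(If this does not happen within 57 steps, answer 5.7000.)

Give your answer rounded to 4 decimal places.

Step 0: x=[6.1000] v=[0.0000]
Step 1: x=[6.0823] v=[-0.1768]
Step 2: x=[6.0471] v=[-0.3523]
Step 3: x=[5.9946] v=[-0.5252]
Step 4: x=[5.9252] v=[-0.6943]
Step 5: x=[5.8394] v=[-0.8583]
Step 6: x=[5.7378] v=[-1.0159]
Step 7: x=[5.6212] v=[-1.1661]
Step 8: x=[5.4904] v=[-1.3077]
Step 9: x=[5.3464] v=[-1.4396]
Step 10: x=[5.1903] v=[-1.5609]
Step 11: x=[5.0232] v=[-1.6707]
Step 12: x=[4.8464] v=[-1.7682]
Step 13: x=[4.6611] v=[-1.8527]
Step 14: x=[4.4688] v=[-1.9235]
Step 15: x=[4.2708] v=[-1.9802]
Step 16: x=[4.0686] v=[-2.0223]
Step 17: x=[3.8637] v=[-2.0495]
Step 18: x=[3.6575] v=[-2.0616]
Step 19: x=[3.4517] v=[-2.0585]
Step 20: x=[3.2477] v=[-2.0402]
Step 21: x=[3.0470] v=[-2.0069]
Step 22: x=[2.8511] v=[-1.9588]
Step 23: x=[2.6615] v=[-1.8963]
Step 24: x=[2.4795] v=[-1.8198]
Step 25: x=[2.3065] v=[-1.7299]
Step 26: x=[2.1438] v=[-1.6272]
Step 27: x=[1.9926] v=[-1.5125]
Step 28: x=[1.8539] v=[-1.3867]
Step 29: x=[1.7288] v=[-1.2507]
Step 30: x=[1.6183] v=[-1.1055]
Step 31: x=[1.5231] v=[-0.9521]
Step 32: x=[1.4439] v=[-0.7917]
Step 33: x=[1.3814] v=[-0.6255]
Step 34: x=[1.3359] v=[-0.4547]
Step 35: x=[1.3079] v=[-0.2805]
Step 36: x=[1.2975] v=[-0.1042]
Step 37: x=[1.3048] v=[0.0728]
First v>=0 after going negative at step 37, time=3.7000

Answer: 3.7000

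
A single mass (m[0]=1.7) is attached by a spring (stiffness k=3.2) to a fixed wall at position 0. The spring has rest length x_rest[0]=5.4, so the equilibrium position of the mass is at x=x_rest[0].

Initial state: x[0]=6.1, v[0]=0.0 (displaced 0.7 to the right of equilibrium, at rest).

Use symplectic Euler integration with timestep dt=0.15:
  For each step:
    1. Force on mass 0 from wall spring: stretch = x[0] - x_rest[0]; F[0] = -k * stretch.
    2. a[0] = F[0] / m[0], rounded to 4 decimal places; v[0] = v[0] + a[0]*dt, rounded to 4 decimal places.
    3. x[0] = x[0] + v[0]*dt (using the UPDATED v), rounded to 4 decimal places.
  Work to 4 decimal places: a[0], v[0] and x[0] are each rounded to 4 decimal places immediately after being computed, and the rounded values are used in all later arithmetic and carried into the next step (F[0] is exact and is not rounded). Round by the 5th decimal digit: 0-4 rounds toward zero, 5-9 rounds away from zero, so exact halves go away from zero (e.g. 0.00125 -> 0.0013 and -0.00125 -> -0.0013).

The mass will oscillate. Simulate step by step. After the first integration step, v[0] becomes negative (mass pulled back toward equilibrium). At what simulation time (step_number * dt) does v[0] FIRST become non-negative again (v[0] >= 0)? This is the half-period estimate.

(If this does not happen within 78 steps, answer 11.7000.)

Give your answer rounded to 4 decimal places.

Answer: 2.4000

Derivation:
Step 0: x=[6.1000] v=[0.0000]
Step 1: x=[6.0704] v=[-0.1976]
Step 2: x=[6.0124] v=[-0.3869]
Step 3: x=[5.9284] v=[-0.5598]
Step 4: x=[5.8221] v=[-0.7090]
Step 5: x=[5.6979] v=[-0.8282]
Step 6: x=[5.5611] v=[-0.9123]
Step 7: x=[5.4174] v=[-0.9578]
Step 8: x=[5.2730] v=[-0.9627]
Step 9: x=[5.1340] v=[-0.9268]
Step 10: x=[5.0062] v=[-0.8517]
Step 11: x=[4.8951] v=[-0.7405]
Step 12: x=[4.8054] v=[-0.5979]
Step 13: x=[4.7409] v=[-0.4300]
Step 14: x=[4.7043] v=[-0.2439]
Step 15: x=[4.6972] v=[-0.0475]
Step 16: x=[4.7198] v=[0.1509]
First v>=0 after going negative at step 16, time=2.4000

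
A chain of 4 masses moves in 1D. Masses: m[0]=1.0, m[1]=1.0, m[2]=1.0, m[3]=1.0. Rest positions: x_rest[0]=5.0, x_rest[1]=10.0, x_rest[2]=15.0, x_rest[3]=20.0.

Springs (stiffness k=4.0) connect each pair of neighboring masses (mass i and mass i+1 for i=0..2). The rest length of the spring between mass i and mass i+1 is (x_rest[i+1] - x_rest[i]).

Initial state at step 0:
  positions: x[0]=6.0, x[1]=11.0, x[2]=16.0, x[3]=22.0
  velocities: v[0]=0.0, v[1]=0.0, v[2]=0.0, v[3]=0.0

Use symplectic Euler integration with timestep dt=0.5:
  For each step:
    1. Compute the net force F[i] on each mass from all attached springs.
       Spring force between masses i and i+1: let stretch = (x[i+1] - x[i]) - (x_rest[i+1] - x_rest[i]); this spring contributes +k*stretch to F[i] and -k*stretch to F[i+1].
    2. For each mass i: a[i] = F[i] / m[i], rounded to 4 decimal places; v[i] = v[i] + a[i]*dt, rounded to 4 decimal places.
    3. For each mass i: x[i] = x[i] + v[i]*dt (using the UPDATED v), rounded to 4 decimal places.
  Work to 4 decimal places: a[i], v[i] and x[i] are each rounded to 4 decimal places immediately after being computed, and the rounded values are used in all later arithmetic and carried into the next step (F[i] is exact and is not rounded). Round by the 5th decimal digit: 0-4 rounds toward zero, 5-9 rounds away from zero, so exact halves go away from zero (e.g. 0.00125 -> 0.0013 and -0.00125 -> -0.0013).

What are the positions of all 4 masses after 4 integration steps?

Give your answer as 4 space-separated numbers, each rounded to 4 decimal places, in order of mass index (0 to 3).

Step 0: x=[6.0000 11.0000 16.0000 22.0000] v=[0.0000 0.0000 0.0000 0.0000]
Step 1: x=[6.0000 11.0000 17.0000 21.0000] v=[0.0000 0.0000 2.0000 -2.0000]
Step 2: x=[6.0000 12.0000 16.0000 21.0000] v=[0.0000 2.0000 -2.0000 0.0000]
Step 3: x=[7.0000 11.0000 16.0000 21.0000] v=[2.0000 -2.0000 0.0000 0.0000]
Step 4: x=[7.0000 11.0000 16.0000 21.0000] v=[0.0000 0.0000 0.0000 0.0000]

Answer: 7.0000 11.0000 16.0000 21.0000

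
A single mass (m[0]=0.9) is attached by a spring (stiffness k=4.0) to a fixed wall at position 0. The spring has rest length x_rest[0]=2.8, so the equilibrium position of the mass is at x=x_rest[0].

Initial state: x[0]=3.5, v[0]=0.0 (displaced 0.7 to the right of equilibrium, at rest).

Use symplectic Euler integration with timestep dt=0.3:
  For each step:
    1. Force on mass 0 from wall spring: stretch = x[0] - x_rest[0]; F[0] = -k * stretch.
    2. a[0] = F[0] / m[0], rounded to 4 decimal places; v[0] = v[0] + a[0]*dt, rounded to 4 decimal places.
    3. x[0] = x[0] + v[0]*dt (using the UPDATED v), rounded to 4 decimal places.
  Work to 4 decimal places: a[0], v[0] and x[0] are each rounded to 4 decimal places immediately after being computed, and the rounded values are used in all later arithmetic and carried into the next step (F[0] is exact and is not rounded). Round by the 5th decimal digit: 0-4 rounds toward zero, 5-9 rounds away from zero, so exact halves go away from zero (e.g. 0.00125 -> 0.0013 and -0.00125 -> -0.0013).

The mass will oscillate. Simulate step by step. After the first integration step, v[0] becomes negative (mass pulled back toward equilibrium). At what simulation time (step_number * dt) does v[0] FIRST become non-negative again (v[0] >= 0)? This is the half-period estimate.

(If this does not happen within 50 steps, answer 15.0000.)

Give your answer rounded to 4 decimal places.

Answer: 1.5000

Derivation:
Step 0: x=[3.5000] v=[0.0000]
Step 1: x=[3.2200] v=[-0.9333]
Step 2: x=[2.7720] v=[-1.4933]
Step 3: x=[2.3352] v=[-1.4560]
Step 4: x=[2.0843] v=[-0.8363]
Step 5: x=[2.1197] v=[0.1180]
First v>=0 after going negative at step 5, time=1.5000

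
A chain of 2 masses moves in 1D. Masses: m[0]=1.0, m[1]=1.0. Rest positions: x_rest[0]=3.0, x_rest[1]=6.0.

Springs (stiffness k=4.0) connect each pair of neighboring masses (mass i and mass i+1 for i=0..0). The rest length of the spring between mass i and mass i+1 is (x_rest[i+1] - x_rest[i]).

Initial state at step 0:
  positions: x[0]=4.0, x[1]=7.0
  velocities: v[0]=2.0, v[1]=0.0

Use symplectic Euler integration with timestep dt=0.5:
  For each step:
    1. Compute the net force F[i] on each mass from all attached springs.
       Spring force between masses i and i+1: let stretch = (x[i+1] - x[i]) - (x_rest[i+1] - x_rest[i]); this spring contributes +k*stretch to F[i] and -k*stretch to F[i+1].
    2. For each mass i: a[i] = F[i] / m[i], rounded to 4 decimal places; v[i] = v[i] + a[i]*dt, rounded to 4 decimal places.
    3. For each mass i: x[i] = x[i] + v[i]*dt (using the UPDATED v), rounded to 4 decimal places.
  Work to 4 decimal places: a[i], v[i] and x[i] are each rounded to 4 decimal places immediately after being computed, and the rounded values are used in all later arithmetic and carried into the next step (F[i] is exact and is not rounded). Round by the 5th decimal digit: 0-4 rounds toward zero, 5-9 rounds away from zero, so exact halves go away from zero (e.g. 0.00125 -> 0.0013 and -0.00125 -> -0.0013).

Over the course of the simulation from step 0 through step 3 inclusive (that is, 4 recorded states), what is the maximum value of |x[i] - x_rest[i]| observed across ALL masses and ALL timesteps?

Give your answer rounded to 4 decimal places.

Answer: 3.0000

Derivation:
Step 0: x=[4.0000 7.0000] v=[2.0000 0.0000]
Step 1: x=[5.0000 7.0000] v=[2.0000 0.0000]
Step 2: x=[5.0000 8.0000] v=[0.0000 2.0000]
Step 3: x=[5.0000 9.0000] v=[0.0000 2.0000]
Max displacement = 3.0000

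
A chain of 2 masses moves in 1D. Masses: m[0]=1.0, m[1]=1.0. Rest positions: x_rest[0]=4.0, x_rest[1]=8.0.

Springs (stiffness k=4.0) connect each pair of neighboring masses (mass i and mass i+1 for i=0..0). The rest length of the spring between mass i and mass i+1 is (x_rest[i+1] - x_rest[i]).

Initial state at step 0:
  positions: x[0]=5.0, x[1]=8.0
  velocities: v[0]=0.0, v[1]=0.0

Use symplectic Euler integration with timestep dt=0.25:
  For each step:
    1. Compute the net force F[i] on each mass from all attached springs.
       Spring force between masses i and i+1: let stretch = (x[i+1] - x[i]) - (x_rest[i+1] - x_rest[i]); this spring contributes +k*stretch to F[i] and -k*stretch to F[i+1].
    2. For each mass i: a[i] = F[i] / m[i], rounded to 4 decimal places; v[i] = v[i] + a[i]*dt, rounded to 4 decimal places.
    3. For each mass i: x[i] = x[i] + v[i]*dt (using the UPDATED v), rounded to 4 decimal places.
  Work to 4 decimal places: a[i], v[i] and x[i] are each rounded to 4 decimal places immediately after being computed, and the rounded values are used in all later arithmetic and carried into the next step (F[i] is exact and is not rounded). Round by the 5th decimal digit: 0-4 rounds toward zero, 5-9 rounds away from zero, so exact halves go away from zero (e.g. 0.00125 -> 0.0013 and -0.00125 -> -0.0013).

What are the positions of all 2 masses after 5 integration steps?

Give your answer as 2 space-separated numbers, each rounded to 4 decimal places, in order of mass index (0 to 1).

Step 0: x=[5.0000 8.0000] v=[0.0000 0.0000]
Step 1: x=[4.7500 8.2500] v=[-1.0000 1.0000]
Step 2: x=[4.3750 8.6250] v=[-1.5000 1.5000]
Step 3: x=[4.0625 8.9375] v=[-1.2500 1.2500]
Step 4: x=[3.9688 9.0313] v=[-0.3750 0.3750]
Step 5: x=[4.1407 8.8594] v=[0.6875 -0.6875]

Answer: 4.1407 8.8594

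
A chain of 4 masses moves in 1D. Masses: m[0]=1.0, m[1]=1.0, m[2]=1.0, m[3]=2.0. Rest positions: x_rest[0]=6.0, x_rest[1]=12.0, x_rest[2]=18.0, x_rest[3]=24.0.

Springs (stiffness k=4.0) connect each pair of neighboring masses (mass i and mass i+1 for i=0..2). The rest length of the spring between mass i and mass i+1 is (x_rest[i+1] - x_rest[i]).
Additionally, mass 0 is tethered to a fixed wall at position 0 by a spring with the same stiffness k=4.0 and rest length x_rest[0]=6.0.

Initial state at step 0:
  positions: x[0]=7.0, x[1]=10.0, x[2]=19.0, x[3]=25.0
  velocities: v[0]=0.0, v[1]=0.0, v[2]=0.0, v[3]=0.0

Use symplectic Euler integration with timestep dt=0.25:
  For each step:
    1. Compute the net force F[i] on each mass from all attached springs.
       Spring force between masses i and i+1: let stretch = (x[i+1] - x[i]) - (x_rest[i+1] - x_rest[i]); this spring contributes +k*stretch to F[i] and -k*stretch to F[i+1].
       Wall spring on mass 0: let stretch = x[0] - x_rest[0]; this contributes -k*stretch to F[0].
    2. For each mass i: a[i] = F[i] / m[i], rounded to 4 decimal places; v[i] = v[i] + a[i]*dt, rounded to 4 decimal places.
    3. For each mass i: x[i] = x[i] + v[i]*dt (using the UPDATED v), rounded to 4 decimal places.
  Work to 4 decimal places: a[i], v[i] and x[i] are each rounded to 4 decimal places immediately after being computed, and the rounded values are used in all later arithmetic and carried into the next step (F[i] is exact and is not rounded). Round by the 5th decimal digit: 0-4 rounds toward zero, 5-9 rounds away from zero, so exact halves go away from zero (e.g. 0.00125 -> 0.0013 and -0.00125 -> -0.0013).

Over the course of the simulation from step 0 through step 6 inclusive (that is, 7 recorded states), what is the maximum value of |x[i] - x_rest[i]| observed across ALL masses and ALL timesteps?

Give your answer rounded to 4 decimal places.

Answer: 2.0625

Derivation:
Step 0: x=[7.0000 10.0000 19.0000 25.0000] v=[0.0000 0.0000 0.0000 0.0000]
Step 1: x=[6.0000 11.5000 18.2500 25.0000] v=[-4.0000 6.0000 -3.0000 0.0000]
Step 2: x=[4.8750 13.3125 17.5000 24.9063] v=[-4.5000 7.2500 -3.0000 -0.3750]
Step 3: x=[4.6406 14.0625 17.5547 24.6368] v=[-0.9375 3.0000 0.2188 -1.0782]
Step 4: x=[5.6016 13.3301 18.5069 24.2320] v=[3.8438 -2.9297 3.8087 -1.6193]
Step 5: x=[7.0943 11.9598 19.5962 23.8615] v=[5.9707 -5.4814 4.3570 -1.4819]
Step 6: x=[8.0298 11.2822 19.8427 23.7079] v=[3.7419 -2.7105 0.9859 -0.6146]
Max displacement = 2.0625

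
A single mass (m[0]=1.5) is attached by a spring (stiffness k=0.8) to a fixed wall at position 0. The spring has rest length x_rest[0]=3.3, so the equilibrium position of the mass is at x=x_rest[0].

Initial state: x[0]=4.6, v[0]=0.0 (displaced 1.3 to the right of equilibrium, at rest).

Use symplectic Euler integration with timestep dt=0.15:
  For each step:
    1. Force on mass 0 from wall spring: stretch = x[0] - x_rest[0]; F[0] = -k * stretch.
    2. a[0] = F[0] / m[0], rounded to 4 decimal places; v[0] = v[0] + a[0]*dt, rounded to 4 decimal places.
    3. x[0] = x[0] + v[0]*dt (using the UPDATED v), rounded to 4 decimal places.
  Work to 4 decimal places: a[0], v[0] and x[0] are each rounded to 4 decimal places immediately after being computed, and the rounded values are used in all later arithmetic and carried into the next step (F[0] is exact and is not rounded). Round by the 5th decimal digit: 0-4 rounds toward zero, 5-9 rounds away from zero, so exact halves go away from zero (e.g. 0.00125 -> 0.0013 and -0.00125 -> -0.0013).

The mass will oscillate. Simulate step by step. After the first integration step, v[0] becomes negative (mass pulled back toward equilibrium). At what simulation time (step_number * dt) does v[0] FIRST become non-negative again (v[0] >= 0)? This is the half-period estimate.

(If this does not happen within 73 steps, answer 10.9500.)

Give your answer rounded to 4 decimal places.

Step 0: x=[4.6000] v=[0.0000]
Step 1: x=[4.5844] v=[-0.1040]
Step 2: x=[4.5534] v=[-0.2068]
Step 3: x=[4.5073] v=[-0.3071]
Step 4: x=[4.4467] v=[-0.4037]
Step 5: x=[4.3724] v=[-0.4954]
Step 6: x=[4.2852] v=[-0.5812]
Step 7: x=[4.1862] v=[-0.6600]
Step 8: x=[4.0766] v=[-0.7309]
Step 9: x=[3.9577] v=[-0.7930]
Step 10: x=[3.8309] v=[-0.8456]
Step 11: x=[3.6977] v=[-0.8881]
Step 12: x=[3.5597] v=[-0.9199]
Step 13: x=[3.4186] v=[-0.9407]
Step 14: x=[3.2761] v=[-0.9502]
Step 15: x=[3.1339] v=[-0.9483]
Step 16: x=[2.9937] v=[-0.9350]
Step 17: x=[2.8571] v=[-0.9105]
Step 18: x=[2.7258] v=[-0.8751]
Step 19: x=[2.6014] v=[-0.8292]
Step 20: x=[2.4854] v=[-0.7733]
Step 21: x=[2.3792] v=[-0.7081]
Step 22: x=[2.2840] v=[-0.6344]
Step 23: x=[2.2010] v=[-0.5531]
Step 24: x=[2.1312] v=[-0.4652]
Step 25: x=[2.0754] v=[-0.3717]
Step 26: x=[2.0343] v=[-0.2737]
Step 27: x=[2.0084] v=[-0.1725]
Step 28: x=[1.9980] v=[-0.0692]
Step 29: x=[2.0033] v=[0.0350]
First v>=0 after going negative at step 29, time=4.3500

Answer: 4.3500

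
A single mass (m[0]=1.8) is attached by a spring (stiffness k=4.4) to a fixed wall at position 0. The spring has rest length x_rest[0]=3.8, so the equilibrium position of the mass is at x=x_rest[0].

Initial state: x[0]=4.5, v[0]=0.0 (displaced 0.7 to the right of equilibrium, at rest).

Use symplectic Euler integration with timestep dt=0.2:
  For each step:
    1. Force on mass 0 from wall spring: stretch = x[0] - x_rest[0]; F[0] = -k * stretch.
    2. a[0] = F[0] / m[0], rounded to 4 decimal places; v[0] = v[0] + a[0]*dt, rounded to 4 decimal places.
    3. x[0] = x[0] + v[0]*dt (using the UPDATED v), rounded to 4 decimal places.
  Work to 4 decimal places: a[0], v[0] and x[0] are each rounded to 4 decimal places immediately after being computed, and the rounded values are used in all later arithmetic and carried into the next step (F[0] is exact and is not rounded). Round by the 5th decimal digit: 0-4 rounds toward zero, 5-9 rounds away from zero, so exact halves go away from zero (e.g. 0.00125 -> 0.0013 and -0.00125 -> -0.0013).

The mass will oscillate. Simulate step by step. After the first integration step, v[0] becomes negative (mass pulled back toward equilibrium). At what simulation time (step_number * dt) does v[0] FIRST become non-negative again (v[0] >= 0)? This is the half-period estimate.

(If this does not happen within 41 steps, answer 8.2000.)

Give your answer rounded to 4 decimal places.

Answer: 2.2000

Derivation:
Step 0: x=[4.5000] v=[0.0000]
Step 1: x=[4.4316] v=[-0.3422]
Step 2: x=[4.3014] v=[-0.6510]
Step 3: x=[4.1222] v=[-0.8961]
Step 4: x=[3.9115] v=[-1.0536]
Step 5: x=[3.6899] v=[-1.1081]
Step 6: x=[3.4790] v=[-1.0543]
Step 7: x=[3.2995] v=[-0.8974]
Step 8: x=[3.1690] v=[-0.6527]
Step 9: x=[3.1002] v=[-0.3442]
Step 10: x=[3.0998] v=[-0.0021]
Step 11: x=[3.1678] v=[0.3402]
First v>=0 after going negative at step 11, time=2.2000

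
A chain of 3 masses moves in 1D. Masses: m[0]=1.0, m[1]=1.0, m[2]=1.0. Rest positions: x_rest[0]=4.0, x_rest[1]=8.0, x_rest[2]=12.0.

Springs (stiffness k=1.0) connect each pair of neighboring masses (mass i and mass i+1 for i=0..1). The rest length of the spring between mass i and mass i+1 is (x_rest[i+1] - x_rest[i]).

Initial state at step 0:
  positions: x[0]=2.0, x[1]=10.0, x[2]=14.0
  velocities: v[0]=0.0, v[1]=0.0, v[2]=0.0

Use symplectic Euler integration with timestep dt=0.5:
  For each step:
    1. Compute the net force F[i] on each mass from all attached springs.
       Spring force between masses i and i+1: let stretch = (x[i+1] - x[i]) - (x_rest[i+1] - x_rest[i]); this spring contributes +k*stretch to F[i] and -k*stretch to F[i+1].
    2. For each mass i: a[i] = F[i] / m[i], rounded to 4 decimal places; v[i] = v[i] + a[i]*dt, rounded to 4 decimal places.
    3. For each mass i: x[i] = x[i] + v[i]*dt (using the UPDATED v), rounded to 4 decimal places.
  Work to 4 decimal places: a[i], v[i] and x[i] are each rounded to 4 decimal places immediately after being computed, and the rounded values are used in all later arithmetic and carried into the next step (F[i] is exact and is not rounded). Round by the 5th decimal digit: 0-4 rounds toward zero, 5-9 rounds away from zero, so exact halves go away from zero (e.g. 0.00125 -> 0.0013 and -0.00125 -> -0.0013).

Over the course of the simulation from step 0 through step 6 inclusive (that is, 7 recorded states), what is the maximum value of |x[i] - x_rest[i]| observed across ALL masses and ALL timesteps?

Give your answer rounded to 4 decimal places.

Answer: 2.4688

Derivation:
Step 0: x=[2.0000 10.0000 14.0000] v=[0.0000 0.0000 0.0000]
Step 1: x=[3.0000 9.0000 14.0000] v=[2.0000 -2.0000 0.0000]
Step 2: x=[4.5000 7.7500 13.7500] v=[3.0000 -2.5000 -0.5000]
Step 3: x=[5.8125 7.1875 13.0000] v=[2.6250 -1.1250 -1.5000]
Step 4: x=[6.4688 7.7344 11.7969] v=[1.3125 1.0938 -2.4063]
Step 5: x=[6.4415 8.9806 10.5781] v=[-0.0547 2.4923 -2.4376]
Step 6: x=[6.0489 9.9914 9.9599] v=[-0.7852 2.0215 -1.2364]
Max displacement = 2.4688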